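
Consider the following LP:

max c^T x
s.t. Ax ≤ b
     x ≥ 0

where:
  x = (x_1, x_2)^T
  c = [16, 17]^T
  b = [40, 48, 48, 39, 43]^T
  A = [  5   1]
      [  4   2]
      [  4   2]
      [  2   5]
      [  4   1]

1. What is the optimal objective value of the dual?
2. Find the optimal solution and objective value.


1. 197
2. x_1 = 7, x_2 = 5, z = 197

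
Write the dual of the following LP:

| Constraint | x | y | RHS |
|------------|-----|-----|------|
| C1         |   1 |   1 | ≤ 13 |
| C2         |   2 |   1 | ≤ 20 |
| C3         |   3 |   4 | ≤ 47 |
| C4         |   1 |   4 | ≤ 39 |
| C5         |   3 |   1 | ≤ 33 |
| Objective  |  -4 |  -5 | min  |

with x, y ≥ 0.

Primal min cᵀx s.t. Ax ≤ b, x ≥ 0  →  Dual max −bᵀy s.t. Aᵀy ≥ −c, y ≥ 0.

Maximize: z = -13y1 - 20y2 - 47y3 - 39y4 - 33y5

Subject to:
  y1 + 2y2 + 3y3 + y4 + 3y5 ≥ 4
  y1 + y2 + 4y3 + 4y4 + y5 ≥ 5
  y1, y2, y3, y4, y5 ≥ 0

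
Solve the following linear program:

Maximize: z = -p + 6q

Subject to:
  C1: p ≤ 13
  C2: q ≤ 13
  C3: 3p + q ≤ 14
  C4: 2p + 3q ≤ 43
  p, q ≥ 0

Evaluate the objective at each vertex of the feasible region:
  z(0, 0) = 0
  z(4.667, 0) = -4.667
  z(0.3333, 13) = 77.67
  z(0, 13) = 78  ←
The maximum is at p = 0, q = 13.

p = 0, q = 13, z = 78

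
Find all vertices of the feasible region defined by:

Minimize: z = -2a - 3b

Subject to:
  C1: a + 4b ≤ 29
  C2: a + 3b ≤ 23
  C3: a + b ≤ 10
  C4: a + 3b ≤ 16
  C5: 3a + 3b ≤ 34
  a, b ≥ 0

(0, 0), (10, 0), (7, 3), (0, 5.333)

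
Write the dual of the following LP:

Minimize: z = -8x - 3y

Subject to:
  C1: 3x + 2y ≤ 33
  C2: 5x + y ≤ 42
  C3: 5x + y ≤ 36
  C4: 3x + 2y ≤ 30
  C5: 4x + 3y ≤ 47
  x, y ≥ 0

Primal min cᵀx s.t. Ax ≤ b, x ≥ 0  →  Dual max −bᵀy s.t. Aᵀy ≥ −c, y ≥ 0.

Maximize: z = -33y1 - 42y2 - 36y3 - 30y4 - 47y5

Subject to:
  3y1 + 5y2 + 5y3 + 3y4 + 4y5 ≥ 8
  2y1 + y2 + y3 + 2y4 + 3y5 ≥ 3
  y1, y2, y3, y4, y5 ≥ 0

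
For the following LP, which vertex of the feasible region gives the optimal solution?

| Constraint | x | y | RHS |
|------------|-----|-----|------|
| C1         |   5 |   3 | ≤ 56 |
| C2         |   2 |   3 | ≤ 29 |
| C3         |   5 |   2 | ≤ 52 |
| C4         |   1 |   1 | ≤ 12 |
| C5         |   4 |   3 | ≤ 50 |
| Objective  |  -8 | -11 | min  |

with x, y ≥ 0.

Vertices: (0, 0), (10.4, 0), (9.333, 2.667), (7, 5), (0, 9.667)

Evaluate the objective at each vertex of the feasible region:
  z(0, 0) = 0
  z(10.4, 0) = -83.2
  z(9.333, 2.667) = -104
  z(7, 5) = -111  ←
  z(0, 9.667) = -106.3
The minimum is at x = 7, y = 5.

(7, 5)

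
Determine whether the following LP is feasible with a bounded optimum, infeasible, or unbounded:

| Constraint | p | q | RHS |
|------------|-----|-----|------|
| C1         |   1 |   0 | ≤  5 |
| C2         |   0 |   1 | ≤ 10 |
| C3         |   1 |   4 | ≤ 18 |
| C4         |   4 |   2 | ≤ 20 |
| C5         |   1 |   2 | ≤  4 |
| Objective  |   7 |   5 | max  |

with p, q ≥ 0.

Feasible with a bounded optimal solution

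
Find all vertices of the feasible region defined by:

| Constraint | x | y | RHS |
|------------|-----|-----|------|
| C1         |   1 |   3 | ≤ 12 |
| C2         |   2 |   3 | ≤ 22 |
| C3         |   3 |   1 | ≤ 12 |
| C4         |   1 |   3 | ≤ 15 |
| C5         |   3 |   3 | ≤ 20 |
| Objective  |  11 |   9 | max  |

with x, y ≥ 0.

(0, 0), (4, 0), (3, 3), (0, 4)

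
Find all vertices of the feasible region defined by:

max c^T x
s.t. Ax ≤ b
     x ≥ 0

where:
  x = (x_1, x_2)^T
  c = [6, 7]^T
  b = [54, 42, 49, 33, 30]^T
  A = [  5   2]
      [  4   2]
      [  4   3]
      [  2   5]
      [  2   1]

(0, 0), (10.5, 0), (9, 3), (0, 6.6)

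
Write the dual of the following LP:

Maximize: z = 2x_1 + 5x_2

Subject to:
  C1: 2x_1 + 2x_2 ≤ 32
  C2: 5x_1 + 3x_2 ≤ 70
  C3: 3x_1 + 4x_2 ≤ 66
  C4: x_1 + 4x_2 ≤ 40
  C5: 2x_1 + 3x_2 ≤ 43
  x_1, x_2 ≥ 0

Primal max cᵀx s.t. Ax ≤ b, x ≥ 0  →  Dual min bᵀy s.t. Aᵀy ≥ c, y ≥ 0.

Minimize: z = 32y1 + 70y2 + 66y3 + 40y4 + 43y5

Subject to:
  2y1 + 5y2 + 3y3 + y4 + 2y5 ≥ 2
  2y1 + 3y2 + 4y3 + 4y4 + 3y5 ≥ 5
  y1, y2, y3, y4, y5 ≥ 0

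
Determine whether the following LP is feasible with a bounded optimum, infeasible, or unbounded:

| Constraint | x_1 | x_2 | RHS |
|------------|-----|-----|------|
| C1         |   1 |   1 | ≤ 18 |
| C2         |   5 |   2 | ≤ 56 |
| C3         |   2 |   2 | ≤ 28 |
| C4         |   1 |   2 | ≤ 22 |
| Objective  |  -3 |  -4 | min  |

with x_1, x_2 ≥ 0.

Feasible with a bounded optimal solution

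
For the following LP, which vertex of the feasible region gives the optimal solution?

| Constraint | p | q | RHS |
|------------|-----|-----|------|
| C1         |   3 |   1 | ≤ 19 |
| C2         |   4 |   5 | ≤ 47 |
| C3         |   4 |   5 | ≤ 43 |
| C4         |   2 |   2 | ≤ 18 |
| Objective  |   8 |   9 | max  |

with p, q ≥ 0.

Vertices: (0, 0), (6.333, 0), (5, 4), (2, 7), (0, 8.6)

Evaluate the objective at each vertex of the feasible region:
  z(0, 0) = 0
  z(6.333, 0) = 50.67
  z(5, 4) = 76
  z(2, 7) = 79  ←
  z(0, 8.6) = 77.4
The maximum is at p = 2, q = 7.

(2, 7)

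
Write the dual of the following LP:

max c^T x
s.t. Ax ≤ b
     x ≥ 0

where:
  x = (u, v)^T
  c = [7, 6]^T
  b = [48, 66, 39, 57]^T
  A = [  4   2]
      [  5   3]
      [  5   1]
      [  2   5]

Primal max cᵀx s.t. Ax ≤ b, x ≥ 0  →  Dual min bᵀy s.t. Aᵀy ≥ c, y ≥ 0.

Minimize: z = 48y1 + 66y2 + 39y3 + 57y4

Subject to:
  4y1 + 5y2 + 5y3 + 2y4 ≥ 7
  2y1 + 3y2 + y3 + 5y4 ≥ 6
  y1, y2, y3, y4 ≥ 0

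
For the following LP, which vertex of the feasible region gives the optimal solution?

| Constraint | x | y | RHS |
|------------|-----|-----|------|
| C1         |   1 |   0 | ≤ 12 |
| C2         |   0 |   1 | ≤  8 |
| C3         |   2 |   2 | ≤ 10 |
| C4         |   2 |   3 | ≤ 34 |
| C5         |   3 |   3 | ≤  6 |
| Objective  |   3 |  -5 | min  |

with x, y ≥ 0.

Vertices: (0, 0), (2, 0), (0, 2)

Evaluate the objective at each vertex of the feasible region:
  z(0, 0) = 0
  z(2, 0) = 6
  z(0, 2) = -10  ←
The minimum is at x = 0, y = 2.

(0, 2)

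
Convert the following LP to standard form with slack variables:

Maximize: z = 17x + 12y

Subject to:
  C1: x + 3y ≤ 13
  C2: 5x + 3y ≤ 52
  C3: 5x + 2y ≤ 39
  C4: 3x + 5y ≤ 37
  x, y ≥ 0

max z = 17x + 12y

s.t.
  x + 3y + s1 = 13
  5x + 3y + s2 = 52
  5x + 2y + s3 = 39
  3x + 5y + s4 = 37
  x, y, s1, s2, s3, s4 ≥ 0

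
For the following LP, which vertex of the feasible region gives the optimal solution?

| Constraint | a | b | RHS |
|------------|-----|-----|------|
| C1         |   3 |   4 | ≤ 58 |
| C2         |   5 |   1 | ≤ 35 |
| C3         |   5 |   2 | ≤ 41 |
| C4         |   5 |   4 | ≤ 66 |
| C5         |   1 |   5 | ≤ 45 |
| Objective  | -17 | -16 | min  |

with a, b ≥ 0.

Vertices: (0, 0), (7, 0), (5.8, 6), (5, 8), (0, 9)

Evaluate the objective at each vertex of the feasible region:
  z(0, 0) = 0
  z(7, 0) = -119
  z(5.8, 6) = -194.6
  z(5, 8) = -213  ←
  z(0, 9) = -144
The minimum is at a = 5, b = 8.

(5, 8)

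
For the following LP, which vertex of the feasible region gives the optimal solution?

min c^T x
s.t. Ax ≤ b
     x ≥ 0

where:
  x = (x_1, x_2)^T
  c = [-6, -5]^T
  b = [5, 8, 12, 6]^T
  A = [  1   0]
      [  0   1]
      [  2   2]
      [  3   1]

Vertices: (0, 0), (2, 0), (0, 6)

Evaluate the objective at each vertex of the feasible region:
  z(0, 0) = 0
  z(2, 0) = -12
  z(0, 6) = -30  ←
The minimum is at x_1 = 0, x_2 = 6.

(0, 6)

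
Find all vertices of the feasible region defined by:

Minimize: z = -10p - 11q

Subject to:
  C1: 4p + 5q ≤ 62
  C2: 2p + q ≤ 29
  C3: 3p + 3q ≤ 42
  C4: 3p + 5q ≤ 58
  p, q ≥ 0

(0, 0), (14, 0), (8, 6), (4, 9.2), (0, 11.6)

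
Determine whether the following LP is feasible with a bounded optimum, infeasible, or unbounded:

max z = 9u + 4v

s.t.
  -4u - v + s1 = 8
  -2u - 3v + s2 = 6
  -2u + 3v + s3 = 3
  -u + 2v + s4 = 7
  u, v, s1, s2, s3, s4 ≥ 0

Unbounded (objective can increase without bound)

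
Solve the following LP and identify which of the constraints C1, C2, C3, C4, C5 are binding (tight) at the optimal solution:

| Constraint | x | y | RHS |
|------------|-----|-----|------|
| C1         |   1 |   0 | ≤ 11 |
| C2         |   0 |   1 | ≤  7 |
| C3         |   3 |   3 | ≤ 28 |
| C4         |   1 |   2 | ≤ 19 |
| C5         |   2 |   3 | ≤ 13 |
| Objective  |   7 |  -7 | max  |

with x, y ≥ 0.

At x = 6.5, y = 0, compute slack b - a·x for each constraint:
  C1: 11 − 6.5 = 4.5  (slack)
  C2: 7 − 0 = 7  (slack)
  C3: 28 − 19.5 = 8.5  (slack)
  C4: 19 − 6.5 = 12.5  (slack)
  C5: 13 − 13 = 0  (binding)

Optimal: x = 6.5, y = 0
Binding: C5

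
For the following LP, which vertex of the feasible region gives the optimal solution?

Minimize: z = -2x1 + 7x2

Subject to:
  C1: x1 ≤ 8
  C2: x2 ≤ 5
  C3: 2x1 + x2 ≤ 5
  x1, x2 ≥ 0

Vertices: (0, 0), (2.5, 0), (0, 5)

Evaluate the objective at each vertex of the feasible region:
  z(0, 0) = 0
  z(2.5, 0) = -5  ←
  z(0, 5) = 35
The minimum is at x1 = 2.5, x2 = 0.

(2.5, 0)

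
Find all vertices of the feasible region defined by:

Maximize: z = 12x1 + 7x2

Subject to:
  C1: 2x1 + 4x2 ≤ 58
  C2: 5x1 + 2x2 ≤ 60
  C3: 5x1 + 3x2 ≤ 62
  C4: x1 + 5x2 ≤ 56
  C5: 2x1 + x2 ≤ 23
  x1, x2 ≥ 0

(0, 0), (11.5, 0), (7, 9), (6.455, 9.909), (0, 11.2)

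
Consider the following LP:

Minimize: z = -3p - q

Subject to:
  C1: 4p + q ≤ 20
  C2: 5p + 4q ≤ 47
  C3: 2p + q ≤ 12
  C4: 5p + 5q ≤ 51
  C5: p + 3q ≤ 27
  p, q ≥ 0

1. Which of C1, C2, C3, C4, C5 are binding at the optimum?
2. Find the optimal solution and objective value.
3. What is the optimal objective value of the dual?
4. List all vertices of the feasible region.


1. C1, C3
2. p = 4, q = 4, z = -16
3. -16
4. (0, 0), (5, 0), (4, 4), (1.8, 8.4), (0, 9)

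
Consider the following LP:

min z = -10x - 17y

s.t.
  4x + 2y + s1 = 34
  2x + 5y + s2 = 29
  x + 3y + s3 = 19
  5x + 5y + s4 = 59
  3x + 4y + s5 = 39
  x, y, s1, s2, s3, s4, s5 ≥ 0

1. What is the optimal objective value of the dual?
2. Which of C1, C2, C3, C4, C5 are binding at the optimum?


1. -121
2. C1, C2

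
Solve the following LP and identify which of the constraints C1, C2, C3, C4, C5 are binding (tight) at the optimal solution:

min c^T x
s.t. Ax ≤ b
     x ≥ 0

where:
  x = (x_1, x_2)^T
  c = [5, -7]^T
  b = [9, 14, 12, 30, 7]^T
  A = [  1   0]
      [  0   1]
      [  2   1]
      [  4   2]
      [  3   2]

At x_1 = 0, x_2 = 3.5, compute slack b - a·x for each constraint:
  C1: 9 − 0 = 9  (slack)
  C2: 14 − 3.5 = 10.5  (slack)
  C3: 12 − 3.5 = 8.5  (slack)
  C4: 30 − 7 = 23  (slack)
  C5: 7 − 7 = 0  (binding)

Optimal: x_1 = 0, x_2 = 3.5
Binding: C5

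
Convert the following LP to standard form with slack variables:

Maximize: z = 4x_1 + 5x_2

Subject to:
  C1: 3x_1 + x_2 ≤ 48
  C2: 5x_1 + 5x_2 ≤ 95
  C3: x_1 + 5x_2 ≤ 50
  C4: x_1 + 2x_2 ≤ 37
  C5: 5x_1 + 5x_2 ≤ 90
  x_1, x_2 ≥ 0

max z = 4x_1 + 5x_2

s.t.
  3x_1 + x_2 + s1 = 48
  5x_1 + 5x_2 + s2 = 95
  x_1 + 5x_2 + s3 = 50
  x_1 + 2x_2 + s4 = 37
  5x_1 + 5x_2 + s5 = 90
  x_1, x_2, s1, s2, s3, s4, s5 ≥ 0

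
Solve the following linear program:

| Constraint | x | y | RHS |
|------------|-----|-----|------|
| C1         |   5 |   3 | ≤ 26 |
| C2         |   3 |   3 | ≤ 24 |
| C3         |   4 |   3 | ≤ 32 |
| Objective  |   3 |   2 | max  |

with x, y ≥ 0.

Evaluate the objective at each vertex of the feasible region:
  z(0, 0) = 0
  z(5.2, 0) = 15.6
  z(1, 7) = 17  ←
  z(0, 8) = 16
The maximum is at x = 1, y = 7.

x = 1, y = 7, z = 17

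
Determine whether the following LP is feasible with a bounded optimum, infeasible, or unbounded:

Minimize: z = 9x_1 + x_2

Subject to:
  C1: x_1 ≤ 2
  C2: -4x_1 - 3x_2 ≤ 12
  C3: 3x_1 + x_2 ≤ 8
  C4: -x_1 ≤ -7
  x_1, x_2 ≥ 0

Infeasible (no feasible solution exists)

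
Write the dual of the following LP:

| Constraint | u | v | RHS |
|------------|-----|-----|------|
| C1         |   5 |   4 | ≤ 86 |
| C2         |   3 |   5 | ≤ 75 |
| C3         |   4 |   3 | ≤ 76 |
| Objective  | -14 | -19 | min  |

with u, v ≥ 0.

Primal min cᵀx s.t. Ax ≤ b, x ≥ 0  →  Dual max −bᵀy s.t. Aᵀy ≥ −c, y ≥ 0.

Maximize: z = -86y1 - 75y2 - 76y3

Subject to:
  5y1 + 3y2 + 4y3 ≥ 14
  4y1 + 5y2 + 3y3 ≥ 19
  y1, y2, y3 ≥ 0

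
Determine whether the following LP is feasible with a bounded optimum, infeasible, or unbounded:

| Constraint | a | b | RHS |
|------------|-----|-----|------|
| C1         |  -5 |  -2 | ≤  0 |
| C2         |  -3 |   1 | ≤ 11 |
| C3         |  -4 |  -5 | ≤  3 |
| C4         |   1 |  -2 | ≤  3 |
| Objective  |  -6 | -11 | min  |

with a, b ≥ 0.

Unbounded (objective can decrease without bound)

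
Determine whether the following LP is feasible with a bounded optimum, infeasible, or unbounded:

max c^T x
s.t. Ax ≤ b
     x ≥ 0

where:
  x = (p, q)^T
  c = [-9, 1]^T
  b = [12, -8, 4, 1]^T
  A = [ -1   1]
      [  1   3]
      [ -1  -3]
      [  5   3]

Infeasible (no feasible solution exists)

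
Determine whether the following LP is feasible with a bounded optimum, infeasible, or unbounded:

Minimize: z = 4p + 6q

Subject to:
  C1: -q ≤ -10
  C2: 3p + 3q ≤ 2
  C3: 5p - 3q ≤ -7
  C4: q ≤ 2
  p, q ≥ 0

Infeasible (no feasible solution exists)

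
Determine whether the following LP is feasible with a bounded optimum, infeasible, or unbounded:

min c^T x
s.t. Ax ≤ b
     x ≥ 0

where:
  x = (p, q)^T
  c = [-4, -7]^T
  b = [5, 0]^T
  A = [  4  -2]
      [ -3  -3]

Unbounded (objective can decrease without bound)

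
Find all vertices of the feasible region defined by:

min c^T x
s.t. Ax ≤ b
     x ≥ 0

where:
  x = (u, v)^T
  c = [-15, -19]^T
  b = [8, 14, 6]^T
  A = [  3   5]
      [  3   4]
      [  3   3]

(0, 0), (2, 0), (1, 1), (0, 1.6)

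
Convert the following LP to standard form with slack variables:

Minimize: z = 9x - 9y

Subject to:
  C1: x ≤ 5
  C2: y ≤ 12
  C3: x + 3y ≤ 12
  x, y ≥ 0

min z = 9x - 9y

s.t.
  x + s1 = 5
  y + s2 = 12
  x + 3y + s3 = 12
  x, y, s1, s2, s3 ≥ 0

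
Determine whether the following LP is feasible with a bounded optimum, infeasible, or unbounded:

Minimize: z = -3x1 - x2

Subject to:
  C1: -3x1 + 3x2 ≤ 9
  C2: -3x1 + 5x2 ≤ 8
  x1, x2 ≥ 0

Unbounded (objective can decrease without bound)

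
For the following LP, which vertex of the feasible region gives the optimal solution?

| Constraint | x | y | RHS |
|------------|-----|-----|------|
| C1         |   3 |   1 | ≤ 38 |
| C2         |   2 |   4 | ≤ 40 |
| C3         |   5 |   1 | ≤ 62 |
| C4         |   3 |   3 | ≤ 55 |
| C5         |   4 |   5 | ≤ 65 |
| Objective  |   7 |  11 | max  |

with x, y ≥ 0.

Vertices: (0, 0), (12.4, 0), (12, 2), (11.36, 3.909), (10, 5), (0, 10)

Evaluate the objective at each vertex of the feasible region:
  z(0, 0) = 0
  z(12.4, 0) = 86.8
  z(12, 2) = 106
  z(11.36, 3.909) = 122.5
  z(10, 5) = 125  ←
  z(0, 10) = 110
The maximum is at x = 10, y = 5.

(10, 5)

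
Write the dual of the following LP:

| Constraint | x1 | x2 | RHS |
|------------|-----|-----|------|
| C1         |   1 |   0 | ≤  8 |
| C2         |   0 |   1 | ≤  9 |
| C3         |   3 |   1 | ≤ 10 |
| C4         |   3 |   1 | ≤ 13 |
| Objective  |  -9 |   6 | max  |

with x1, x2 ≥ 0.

Primal max cᵀx s.t. Ax ≤ b, x ≥ 0  →  Dual min bᵀy s.t. Aᵀy ≥ c, y ≥ 0.

Minimize: z = 8y1 + 9y2 + 10y3 + 13y4

Subject to:
  y1 + 3y3 + 3y4 ≥ -9
  y2 + y3 + y4 ≥ 6
  y1, y2, y3, y4 ≥ 0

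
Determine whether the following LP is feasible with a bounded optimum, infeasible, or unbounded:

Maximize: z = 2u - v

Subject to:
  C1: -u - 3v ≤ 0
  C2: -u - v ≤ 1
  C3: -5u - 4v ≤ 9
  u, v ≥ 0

Unbounded (objective can increase without bound)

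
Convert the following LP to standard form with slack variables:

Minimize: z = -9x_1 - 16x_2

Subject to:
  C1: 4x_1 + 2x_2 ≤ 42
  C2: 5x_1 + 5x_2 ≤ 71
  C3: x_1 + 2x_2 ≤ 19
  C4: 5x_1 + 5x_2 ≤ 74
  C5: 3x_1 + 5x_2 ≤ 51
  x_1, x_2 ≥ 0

min z = -9x_1 - 16x_2

s.t.
  4x_1 + 2x_2 + s1 = 42
  5x_1 + 5x_2 + s2 = 71
  x_1 + 2x_2 + s3 = 19
  5x_1 + 5x_2 + s4 = 74
  3x_1 + 5x_2 + s5 = 51
  x_1, x_2, s1, s2, s3, s4, s5 ≥ 0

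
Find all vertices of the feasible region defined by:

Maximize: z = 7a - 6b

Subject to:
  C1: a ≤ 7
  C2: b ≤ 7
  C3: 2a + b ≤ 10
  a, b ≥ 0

(0, 0), (5, 0), (1.5, 7), (0, 7)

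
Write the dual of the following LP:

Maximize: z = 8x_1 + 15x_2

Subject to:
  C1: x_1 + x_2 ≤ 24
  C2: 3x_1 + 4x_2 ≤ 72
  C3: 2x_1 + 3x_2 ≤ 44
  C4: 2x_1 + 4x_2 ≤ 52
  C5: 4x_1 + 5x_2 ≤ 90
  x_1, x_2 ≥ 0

Primal max cᵀx s.t. Ax ≤ b, x ≥ 0  →  Dual min bᵀy s.t. Aᵀy ≥ c, y ≥ 0.

Minimize: z = 24y1 + 72y2 + 44y3 + 52y4 + 90y5

Subject to:
  y1 + 3y2 + 2y3 + 2y4 + 4y5 ≥ 8
  y1 + 4y2 + 3y3 + 4y4 + 5y5 ≥ 15
  y1, y2, y3, y4, y5 ≥ 0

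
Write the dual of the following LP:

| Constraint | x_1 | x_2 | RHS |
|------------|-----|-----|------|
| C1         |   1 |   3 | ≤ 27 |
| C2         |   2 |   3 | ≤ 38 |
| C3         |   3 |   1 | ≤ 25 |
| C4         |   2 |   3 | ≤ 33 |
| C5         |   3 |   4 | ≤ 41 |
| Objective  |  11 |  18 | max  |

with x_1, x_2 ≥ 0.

Primal max cᵀx s.t. Ax ≤ b, x ≥ 0  →  Dual min bᵀy s.t. Aᵀy ≥ c, y ≥ 0.

Minimize: z = 27y1 + 38y2 + 25y3 + 33y4 + 41y5

Subject to:
  y1 + 2y2 + 3y3 + 2y4 + 3y5 ≥ 11
  3y1 + 3y2 + y3 + 3y4 + 4y5 ≥ 18
  y1, y2, y3, y4, y5 ≥ 0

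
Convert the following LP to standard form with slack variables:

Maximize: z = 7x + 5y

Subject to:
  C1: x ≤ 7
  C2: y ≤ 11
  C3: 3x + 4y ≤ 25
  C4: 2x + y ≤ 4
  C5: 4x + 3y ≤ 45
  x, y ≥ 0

max z = 7x + 5y

s.t.
  x + s1 = 7
  y + s2 = 11
  3x + 4y + s3 = 25
  2x + y + s4 = 4
  4x + 3y + s5 = 45
  x, y, s1, s2, s3, s4, s5 ≥ 0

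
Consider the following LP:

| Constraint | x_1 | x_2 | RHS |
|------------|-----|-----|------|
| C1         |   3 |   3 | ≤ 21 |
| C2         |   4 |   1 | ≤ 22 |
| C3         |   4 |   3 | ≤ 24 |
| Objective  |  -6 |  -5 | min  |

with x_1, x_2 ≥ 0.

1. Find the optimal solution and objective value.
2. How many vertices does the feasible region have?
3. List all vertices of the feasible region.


1. x_1 = 3, x_2 = 4, z = -38
2. 5
3. (0, 0), (5.5, 0), (5.25, 1), (3, 4), (0, 7)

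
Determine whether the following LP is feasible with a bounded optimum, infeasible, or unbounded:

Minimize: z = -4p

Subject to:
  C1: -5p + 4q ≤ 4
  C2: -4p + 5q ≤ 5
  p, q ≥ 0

Unbounded (objective can decrease without bound)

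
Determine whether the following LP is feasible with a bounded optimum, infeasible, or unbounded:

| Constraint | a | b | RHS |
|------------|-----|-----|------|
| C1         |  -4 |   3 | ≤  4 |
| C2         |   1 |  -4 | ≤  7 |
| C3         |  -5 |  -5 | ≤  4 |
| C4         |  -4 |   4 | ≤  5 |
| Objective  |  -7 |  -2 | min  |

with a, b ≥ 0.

Unbounded (objective can decrease without bound)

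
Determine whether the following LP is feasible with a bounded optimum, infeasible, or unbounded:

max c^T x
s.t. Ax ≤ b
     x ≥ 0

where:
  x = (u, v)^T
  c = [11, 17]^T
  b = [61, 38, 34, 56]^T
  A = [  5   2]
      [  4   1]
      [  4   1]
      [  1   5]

Feasible with a bounded optimal solution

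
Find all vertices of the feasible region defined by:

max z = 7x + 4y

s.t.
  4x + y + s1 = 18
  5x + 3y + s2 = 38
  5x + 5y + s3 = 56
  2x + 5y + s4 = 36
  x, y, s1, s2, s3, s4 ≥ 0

(0, 0), (4.5, 0), (3, 6), (0, 7.2)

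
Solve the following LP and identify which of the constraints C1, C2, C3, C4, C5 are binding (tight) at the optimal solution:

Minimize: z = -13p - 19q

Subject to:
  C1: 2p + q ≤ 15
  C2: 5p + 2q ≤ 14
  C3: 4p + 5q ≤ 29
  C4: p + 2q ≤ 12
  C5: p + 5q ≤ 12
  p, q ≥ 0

At p = 2, q = 2, compute slack b - a·x for each constraint:
  C1: 15 − 6 = 9  (slack)
  C2: 14 − 14 = 0  (binding)
  C3: 29 − 18 = 11  (slack)
  C4: 12 − 6 = 6  (slack)
  C5: 12 − 12 = 0  (binding)

Optimal: p = 2, q = 2
Binding: C2, C5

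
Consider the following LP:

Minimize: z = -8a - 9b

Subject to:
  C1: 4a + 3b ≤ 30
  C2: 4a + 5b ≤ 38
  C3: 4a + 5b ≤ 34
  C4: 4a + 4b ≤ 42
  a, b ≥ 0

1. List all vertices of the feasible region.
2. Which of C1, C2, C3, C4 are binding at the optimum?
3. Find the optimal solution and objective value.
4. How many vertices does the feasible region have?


1. (0, 0), (7.5, 0), (6, 2), (0, 6.8)
2. C1, C3
3. a = 6, b = 2, z = -66
4. 4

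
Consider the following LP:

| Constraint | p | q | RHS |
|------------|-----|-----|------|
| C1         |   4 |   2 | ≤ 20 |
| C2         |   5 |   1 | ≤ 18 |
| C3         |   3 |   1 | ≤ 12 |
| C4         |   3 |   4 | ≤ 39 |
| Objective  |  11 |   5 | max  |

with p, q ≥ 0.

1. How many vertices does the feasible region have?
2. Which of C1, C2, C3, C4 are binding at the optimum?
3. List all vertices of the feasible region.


1. 6
2. C1, C3
3. (0, 0), (3.6, 0), (3, 3), (2, 6), (0.2, 9.6), (0, 9.75)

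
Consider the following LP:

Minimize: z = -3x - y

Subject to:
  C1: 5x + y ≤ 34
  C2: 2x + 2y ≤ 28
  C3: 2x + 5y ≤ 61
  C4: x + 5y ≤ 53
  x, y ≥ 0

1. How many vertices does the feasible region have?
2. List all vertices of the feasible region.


1. 5
2. (0, 0), (6.8, 0), (5, 9), (4.25, 9.75), (0, 10.6)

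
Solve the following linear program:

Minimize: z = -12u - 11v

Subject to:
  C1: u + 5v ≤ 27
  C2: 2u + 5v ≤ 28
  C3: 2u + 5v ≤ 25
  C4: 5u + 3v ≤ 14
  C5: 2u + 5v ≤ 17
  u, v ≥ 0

Evaluate the objective at each vertex of the feasible region:
  z(0, 0) = 0
  z(2.8, 0) = -33.6
  z(1, 3) = -45  ←
  z(0, 3.4) = -37.4
The minimum is at u = 1, v = 3.

u = 1, v = 3, z = -45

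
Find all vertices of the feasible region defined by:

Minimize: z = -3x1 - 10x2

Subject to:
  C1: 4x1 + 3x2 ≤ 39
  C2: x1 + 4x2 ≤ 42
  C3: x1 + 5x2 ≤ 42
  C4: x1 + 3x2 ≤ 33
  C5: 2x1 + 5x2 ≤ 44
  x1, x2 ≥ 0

(0, 0), (9.75, 0), (4.5, 7), (2, 8), (0, 8.4)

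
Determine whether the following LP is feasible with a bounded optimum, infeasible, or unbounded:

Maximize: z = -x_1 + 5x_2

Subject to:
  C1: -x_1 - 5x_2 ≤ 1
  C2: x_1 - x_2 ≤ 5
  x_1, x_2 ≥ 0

Unbounded (objective can increase without bound)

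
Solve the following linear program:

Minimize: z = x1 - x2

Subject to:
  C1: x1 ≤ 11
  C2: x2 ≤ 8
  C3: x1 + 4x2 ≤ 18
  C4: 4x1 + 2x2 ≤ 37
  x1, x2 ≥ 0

Evaluate the objective at each vertex of the feasible region:
  z(0, 0) = 0
  z(9.25, 0) = 9.25
  z(8, 2.5) = 5.5
  z(0, 4.5) = -4.5  ←
The minimum is at x1 = 0, x2 = 4.5.

x1 = 0, x2 = 4.5, z = -4.5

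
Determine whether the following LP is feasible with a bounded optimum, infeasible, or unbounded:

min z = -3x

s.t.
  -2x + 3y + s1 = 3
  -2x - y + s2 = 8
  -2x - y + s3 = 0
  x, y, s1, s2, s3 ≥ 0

Unbounded (objective can decrease without bound)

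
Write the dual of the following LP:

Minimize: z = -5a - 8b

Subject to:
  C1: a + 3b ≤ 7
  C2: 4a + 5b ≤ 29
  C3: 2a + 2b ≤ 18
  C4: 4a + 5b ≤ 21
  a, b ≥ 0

Primal min cᵀx s.t. Ax ≤ b, x ≥ 0  →  Dual max −bᵀy s.t. Aᵀy ≥ −c, y ≥ 0.

Maximize: z = -7y1 - 29y2 - 18y3 - 21y4

Subject to:
  y1 + 4y2 + 2y3 + 4y4 ≥ 5
  3y1 + 5y2 + 2y3 + 5y4 ≥ 8
  y1, y2, y3, y4 ≥ 0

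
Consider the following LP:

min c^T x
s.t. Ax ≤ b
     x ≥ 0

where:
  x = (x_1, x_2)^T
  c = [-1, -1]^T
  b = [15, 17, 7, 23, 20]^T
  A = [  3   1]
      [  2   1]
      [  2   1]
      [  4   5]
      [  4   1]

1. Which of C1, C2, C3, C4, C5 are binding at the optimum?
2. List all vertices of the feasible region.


1. C3, C4
2. (0, 0), (3.5, 0), (2, 3), (0, 4.6)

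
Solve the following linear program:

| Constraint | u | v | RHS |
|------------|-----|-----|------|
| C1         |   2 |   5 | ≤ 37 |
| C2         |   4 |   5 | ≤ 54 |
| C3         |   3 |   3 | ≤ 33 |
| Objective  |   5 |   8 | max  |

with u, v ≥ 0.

Evaluate the objective at each vertex of the feasible region:
  z(0, 0) = 0
  z(11, 0) = 55
  z(6, 5) = 70  ←
  z(0, 7.4) = 59.2
The maximum is at u = 6, v = 5.

u = 6, v = 5, z = 70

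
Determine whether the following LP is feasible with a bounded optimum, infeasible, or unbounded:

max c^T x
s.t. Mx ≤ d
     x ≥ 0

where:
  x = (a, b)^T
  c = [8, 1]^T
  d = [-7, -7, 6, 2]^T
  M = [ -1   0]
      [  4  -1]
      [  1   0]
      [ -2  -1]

Infeasible (no feasible solution exists)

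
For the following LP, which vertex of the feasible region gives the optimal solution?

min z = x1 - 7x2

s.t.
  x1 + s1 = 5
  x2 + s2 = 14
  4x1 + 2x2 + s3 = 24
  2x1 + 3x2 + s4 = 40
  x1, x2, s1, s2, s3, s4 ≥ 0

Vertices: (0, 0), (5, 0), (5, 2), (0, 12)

Evaluate the objective at each vertex of the feasible region:
  z(0, 0) = 0
  z(5, 0) = 5
  z(5, 2) = -9
  z(0, 12) = -84  ←
The minimum is at x1 = 0, x2 = 12.

(0, 12)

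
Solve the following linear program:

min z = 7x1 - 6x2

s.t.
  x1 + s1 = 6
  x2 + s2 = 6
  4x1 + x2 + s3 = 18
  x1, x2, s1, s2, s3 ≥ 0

Evaluate the objective at each vertex of the feasible region:
  z(0, 0) = 0
  z(4.5, 0) = 31.5
  z(3, 6) = -15
  z(0, 6) = -36  ←
The minimum is at x1 = 0, x2 = 6.

x1 = 0, x2 = 6, z = -36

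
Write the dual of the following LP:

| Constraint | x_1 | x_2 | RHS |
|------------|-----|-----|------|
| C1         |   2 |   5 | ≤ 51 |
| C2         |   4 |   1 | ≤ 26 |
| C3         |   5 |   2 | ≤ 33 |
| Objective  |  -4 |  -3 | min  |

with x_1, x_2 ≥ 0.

Primal min cᵀx s.t. Ax ≤ b, x ≥ 0  →  Dual max −bᵀy s.t. Aᵀy ≥ −c, y ≥ 0.

Maximize: z = -51y1 - 26y2 - 33y3

Subject to:
  2y1 + 4y2 + 5y3 ≥ 4
  5y1 + y2 + 2y3 ≥ 3
  y1, y2, y3 ≥ 0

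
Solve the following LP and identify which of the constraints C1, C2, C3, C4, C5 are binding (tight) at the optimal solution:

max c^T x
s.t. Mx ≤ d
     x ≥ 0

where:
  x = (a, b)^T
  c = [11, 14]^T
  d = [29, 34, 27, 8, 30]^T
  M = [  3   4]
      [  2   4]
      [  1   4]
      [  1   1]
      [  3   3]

At a = 3, b = 5, compute slack b - a·x for each constraint:
  C1: 29 − 29 = 0  (binding)
  C2: 34 − 26 = 8  (slack)
  C3: 27 − 23 = 4  (slack)
  C4: 8 − 8 = 0  (binding)
  C5: 30 − 24 = 6  (slack)

Optimal: a = 3, b = 5
Binding: C1, C4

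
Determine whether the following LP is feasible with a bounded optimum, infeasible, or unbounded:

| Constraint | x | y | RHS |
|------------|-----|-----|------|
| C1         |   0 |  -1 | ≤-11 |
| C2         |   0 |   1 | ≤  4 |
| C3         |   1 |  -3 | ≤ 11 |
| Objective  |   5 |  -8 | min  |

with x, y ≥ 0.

Infeasible (no feasible solution exists)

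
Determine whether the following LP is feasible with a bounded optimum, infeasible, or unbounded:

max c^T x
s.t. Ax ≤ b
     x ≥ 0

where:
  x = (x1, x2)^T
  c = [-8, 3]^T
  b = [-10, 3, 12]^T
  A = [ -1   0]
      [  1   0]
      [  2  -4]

Infeasible (no feasible solution exists)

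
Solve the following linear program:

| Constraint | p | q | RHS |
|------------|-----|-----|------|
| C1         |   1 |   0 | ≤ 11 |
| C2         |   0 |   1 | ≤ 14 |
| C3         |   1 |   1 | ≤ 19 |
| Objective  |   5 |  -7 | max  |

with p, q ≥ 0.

Evaluate the objective at each vertex of the feasible region:
  z(0, 0) = 0
  z(11, 0) = 55  ←
  z(11, 8) = -1
  z(5, 14) = -73
  z(0, 14) = -98
The maximum is at p = 11, q = 0.

p = 11, q = 0, z = 55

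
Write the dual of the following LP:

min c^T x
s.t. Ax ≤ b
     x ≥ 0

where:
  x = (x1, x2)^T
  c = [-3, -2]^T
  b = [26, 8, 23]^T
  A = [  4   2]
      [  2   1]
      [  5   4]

Primal min cᵀx s.t. Ax ≤ b, x ≥ 0  →  Dual max −bᵀy s.t. Aᵀy ≥ −c, y ≥ 0.

Maximize: z = -26y1 - 8y2 - 23y3

Subject to:
  4y1 + 2y2 + 5y3 ≥ 3
  2y1 + y2 + 4y3 ≥ 2
  y1, y2, y3 ≥ 0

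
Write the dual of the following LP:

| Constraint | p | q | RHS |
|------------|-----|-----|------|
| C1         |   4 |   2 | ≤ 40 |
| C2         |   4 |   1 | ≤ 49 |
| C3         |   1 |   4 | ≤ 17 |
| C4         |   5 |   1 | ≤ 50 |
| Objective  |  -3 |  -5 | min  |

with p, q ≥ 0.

Primal min cᵀx s.t. Ax ≤ b, x ≥ 0  →  Dual max −bᵀy s.t. Aᵀy ≥ −c, y ≥ 0.

Maximize: z = -40y1 - 49y2 - 17y3 - 50y4

Subject to:
  4y1 + 4y2 + y3 + 5y4 ≥ 3
  2y1 + y2 + 4y3 + y4 ≥ 5
  y1, y2, y3, y4 ≥ 0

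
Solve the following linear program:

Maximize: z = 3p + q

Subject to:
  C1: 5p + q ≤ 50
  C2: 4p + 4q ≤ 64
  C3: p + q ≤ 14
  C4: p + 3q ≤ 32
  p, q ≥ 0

Evaluate the objective at each vertex of the feasible region:
  z(0, 0) = 0
  z(10, 0) = 30
  z(9, 5) = 32  ←
  z(5, 9) = 24
  z(0, 10.67) = 10.67
The maximum is at p = 9, q = 5.

p = 9, q = 5, z = 32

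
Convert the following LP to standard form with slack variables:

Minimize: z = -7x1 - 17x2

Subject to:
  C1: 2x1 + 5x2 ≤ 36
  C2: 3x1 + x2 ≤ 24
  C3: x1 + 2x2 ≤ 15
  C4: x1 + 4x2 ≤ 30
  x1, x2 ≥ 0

min z = -7x1 - 17x2

s.t.
  2x1 + 5x2 + s1 = 36
  3x1 + x2 + s2 = 24
  x1 + 2x2 + s3 = 15
  x1 + 4x2 + s4 = 30
  x1, x2, s1, s2, s3, s4 ≥ 0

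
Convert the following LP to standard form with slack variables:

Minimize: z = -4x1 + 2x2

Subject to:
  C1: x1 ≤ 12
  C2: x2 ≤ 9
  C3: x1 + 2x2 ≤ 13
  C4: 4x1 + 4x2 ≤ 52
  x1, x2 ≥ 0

min z = -4x1 + 2x2

s.t.
  x1 + s1 = 12
  x2 + s2 = 9
  x1 + 2x2 + s3 = 13
  4x1 + 4x2 + s4 = 52
  x1, x2, s1, s2, s3, s4 ≥ 0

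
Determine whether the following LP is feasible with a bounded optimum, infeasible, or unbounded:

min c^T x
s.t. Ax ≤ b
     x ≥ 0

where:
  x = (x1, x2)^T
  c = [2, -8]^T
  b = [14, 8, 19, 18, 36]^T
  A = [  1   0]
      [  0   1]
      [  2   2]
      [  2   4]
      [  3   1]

Feasible with a bounded optimal solution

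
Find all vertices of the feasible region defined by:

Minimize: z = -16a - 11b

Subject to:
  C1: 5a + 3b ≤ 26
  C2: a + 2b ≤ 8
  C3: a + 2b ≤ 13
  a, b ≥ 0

(0, 0), (5.2, 0), (4, 2), (0, 4)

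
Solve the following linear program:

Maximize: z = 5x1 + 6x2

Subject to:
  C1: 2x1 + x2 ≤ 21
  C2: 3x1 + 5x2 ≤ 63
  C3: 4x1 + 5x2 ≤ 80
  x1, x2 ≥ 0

Evaluate the objective at each vertex of the feasible region:
  z(0, 0) = 0
  z(10.5, 0) = 52.5
  z(6, 9) = 84  ←
  z(0, 12.6) = 75.6
The maximum is at x1 = 6, x2 = 9.

x1 = 6, x2 = 9, z = 84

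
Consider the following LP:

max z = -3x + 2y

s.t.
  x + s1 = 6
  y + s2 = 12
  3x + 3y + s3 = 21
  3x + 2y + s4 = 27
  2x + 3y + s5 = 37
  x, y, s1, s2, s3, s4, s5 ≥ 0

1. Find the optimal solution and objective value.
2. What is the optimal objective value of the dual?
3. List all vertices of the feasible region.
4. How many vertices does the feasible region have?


1. x = 0, y = 7, z = 14
2. 14
3. (0, 0), (6, 0), (6, 1), (0, 7)
4. 4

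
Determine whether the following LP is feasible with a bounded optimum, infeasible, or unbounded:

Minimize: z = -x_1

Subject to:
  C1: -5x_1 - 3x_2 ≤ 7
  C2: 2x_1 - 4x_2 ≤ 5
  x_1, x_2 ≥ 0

Unbounded (objective can decrease without bound)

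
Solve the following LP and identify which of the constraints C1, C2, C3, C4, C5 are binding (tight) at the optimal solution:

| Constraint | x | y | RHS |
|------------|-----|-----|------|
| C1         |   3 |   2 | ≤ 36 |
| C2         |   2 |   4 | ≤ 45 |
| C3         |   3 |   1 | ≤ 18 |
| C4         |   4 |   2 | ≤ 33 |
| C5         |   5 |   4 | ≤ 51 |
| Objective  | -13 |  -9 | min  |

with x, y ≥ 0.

At x = 3, y = 9, compute slack b - a·x for each constraint:
  C1: 36 − 27 = 9  (slack)
  C2: 45 − 42 = 3  (slack)
  C3: 18 − 18 = 0  (binding)
  C4: 33 − 30 = 3  (slack)
  C5: 51 − 51 = 0  (binding)

Optimal: x = 3, y = 9
Binding: C3, C5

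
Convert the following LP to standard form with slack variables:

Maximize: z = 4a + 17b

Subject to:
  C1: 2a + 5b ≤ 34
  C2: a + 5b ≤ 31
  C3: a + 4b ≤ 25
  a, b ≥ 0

max z = 4a + 17b

s.t.
  2a + 5b + s1 = 34
  a + 5b + s2 = 31
  a + 4b + s3 = 25
  a, b, s1, s2, s3 ≥ 0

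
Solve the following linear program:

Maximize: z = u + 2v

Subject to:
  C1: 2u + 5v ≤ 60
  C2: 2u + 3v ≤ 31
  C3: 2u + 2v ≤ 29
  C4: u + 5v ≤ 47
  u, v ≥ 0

Evaluate the objective at each vertex of the feasible region:
  z(0, 0) = 0
  z(14.5, 0) = 14.5
  z(12.5, 2) = 16.5
  z(2, 9) = 20  ←
  z(0, 9.4) = 18.8
The maximum is at u = 2, v = 9.

u = 2, v = 9, z = 20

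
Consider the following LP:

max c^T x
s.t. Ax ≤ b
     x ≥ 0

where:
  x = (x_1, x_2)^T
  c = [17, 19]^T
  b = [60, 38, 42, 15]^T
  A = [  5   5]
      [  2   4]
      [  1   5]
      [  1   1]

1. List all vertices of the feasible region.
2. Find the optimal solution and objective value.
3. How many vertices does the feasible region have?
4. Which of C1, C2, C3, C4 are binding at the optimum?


1. (0, 0), (12, 0), (5, 7), (3.667, 7.667), (0, 8.4)
2. x_1 = 5, x_2 = 7, z = 218
3. 5
4. C1, C2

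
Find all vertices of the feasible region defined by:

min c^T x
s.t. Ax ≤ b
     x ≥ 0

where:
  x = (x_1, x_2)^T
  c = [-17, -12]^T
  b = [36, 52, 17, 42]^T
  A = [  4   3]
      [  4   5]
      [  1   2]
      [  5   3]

(0, 0), (8.4, 0), (6, 4), (4.2, 6.4), (0, 8.5)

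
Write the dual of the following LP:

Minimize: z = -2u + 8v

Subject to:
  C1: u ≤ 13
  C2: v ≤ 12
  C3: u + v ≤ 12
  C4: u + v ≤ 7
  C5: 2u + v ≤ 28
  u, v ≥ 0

Primal min cᵀx s.t. Ax ≤ b, x ≥ 0  →  Dual max −bᵀy s.t. Aᵀy ≥ −c, y ≥ 0.

Maximize: z = -13y1 - 12y2 - 12y3 - 7y4 - 28y5

Subject to:
  y1 + y3 + y4 + 2y5 ≥ 2
  y2 + y3 + y4 + y5 ≥ -8
  y1, y2, y3, y4, y5 ≥ 0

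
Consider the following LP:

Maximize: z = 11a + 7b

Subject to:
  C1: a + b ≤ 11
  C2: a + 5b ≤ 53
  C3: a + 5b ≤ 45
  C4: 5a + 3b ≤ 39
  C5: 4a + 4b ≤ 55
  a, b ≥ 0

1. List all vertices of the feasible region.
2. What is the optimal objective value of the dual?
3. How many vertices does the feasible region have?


1. (0, 0), (7.8, 0), (3, 8), (2.5, 8.5), (0, 9)
2. 89
3. 5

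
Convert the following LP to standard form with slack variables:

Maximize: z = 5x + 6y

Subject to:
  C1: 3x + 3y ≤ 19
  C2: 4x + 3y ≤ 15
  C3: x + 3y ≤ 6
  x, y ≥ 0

max z = 5x + 6y

s.t.
  3x + 3y + s1 = 19
  4x + 3y + s2 = 15
  x + 3y + s3 = 6
  x, y, s1, s2, s3 ≥ 0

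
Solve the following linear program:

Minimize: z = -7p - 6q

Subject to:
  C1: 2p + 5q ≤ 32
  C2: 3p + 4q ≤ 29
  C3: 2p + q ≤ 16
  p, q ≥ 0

Evaluate the objective at each vertex of the feasible region:
  z(0, 0) = 0
  z(8, 0) = -56
  z(7, 2) = -61  ←
  z(2.429, 5.429) = -49.57
  z(0, 6.4) = -38.4
The minimum is at p = 7, q = 2.

p = 7, q = 2, z = -61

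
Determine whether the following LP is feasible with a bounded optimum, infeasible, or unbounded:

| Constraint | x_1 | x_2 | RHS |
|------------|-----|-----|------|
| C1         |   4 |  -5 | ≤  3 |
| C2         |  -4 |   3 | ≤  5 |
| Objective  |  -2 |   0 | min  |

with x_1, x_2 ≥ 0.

Unbounded (objective can decrease without bound)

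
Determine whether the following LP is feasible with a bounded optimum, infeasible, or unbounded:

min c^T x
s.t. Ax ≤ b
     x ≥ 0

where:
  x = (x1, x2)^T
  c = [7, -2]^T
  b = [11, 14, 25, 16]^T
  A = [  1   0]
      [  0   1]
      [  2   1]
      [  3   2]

Feasible with a bounded optimal solution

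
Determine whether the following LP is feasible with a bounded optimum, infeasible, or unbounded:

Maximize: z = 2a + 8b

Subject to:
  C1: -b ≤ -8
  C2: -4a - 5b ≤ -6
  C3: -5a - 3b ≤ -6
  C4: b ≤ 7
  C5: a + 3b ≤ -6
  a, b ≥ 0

Infeasible (no feasible solution exists)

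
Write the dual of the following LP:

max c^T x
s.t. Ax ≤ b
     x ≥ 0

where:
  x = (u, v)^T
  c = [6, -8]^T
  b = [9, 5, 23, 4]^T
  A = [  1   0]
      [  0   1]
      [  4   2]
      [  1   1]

Primal max cᵀx s.t. Ax ≤ b, x ≥ 0  →  Dual min bᵀy s.t. Aᵀy ≥ c, y ≥ 0.

Minimize: z = 9y1 + 5y2 + 23y3 + 4y4

Subject to:
  y1 + 4y3 + y4 ≥ 6
  y2 + 2y3 + y4 ≥ -8
  y1, y2, y3, y4 ≥ 0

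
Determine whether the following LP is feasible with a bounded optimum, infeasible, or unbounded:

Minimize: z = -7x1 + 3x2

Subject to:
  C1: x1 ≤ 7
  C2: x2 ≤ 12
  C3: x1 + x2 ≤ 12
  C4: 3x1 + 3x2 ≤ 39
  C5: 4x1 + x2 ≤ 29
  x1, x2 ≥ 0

Feasible with a bounded optimal solution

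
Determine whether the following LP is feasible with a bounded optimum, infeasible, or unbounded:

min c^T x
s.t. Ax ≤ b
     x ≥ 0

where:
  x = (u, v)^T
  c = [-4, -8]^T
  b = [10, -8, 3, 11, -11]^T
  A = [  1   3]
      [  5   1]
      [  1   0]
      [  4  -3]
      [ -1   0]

Infeasible (no feasible solution exists)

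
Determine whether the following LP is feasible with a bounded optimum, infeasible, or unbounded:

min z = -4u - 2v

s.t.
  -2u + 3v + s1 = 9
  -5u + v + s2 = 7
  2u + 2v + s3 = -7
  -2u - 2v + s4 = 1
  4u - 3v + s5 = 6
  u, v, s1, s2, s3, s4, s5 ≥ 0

Infeasible (no feasible solution exists)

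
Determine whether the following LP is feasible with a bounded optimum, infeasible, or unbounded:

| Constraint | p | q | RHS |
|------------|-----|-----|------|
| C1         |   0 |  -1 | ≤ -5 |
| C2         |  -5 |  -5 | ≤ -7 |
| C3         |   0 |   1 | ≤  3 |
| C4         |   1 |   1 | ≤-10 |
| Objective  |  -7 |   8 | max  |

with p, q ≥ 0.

Infeasible (no feasible solution exists)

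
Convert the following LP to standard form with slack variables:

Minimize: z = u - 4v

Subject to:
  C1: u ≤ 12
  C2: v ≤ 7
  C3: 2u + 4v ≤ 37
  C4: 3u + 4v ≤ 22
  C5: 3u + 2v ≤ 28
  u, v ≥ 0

min z = u - 4v

s.t.
  u + s1 = 12
  v + s2 = 7
  2u + 4v + s3 = 37
  3u + 4v + s4 = 22
  3u + 2v + s5 = 28
  u, v, s1, s2, s3, s4, s5 ≥ 0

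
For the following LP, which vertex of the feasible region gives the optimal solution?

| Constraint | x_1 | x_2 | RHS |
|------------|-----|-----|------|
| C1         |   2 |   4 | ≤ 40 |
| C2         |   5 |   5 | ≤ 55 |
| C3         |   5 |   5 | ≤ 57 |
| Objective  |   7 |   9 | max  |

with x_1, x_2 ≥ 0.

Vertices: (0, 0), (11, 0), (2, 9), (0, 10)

Evaluate the objective at each vertex of the feasible region:
  z(0, 0) = 0
  z(11, 0) = 77
  z(2, 9) = 95  ←
  z(0, 10) = 90
The maximum is at x_1 = 2, x_2 = 9.

(2, 9)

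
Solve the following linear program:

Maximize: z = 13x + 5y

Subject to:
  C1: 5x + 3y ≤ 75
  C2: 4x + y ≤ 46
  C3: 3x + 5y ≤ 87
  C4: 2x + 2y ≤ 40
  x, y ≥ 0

Evaluate the objective at each vertex of the feasible region:
  z(0, 0) = 0
  z(11.5, 0) = 149.5
  z(9, 10) = 167  ←
  z(7.5, 12.5) = 160
  z(6.5, 13.5) = 152
  z(0, 17.4) = 87
The maximum is at x = 9, y = 10.

x = 9, y = 10, z = 167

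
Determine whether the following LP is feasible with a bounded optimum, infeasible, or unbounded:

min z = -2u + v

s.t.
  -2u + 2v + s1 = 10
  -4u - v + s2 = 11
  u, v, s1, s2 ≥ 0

Unbounded (objective can decrease without bound)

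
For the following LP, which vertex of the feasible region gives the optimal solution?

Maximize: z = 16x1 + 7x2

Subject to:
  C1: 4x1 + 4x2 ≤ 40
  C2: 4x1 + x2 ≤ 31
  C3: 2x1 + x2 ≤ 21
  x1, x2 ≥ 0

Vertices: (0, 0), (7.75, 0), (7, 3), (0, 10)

Evaluate the objective at each vertex of the feasible region:
  z(0, 0) = 0
  z(7.75, 0) = 124
  z(7, 3) = 133  ←
  z(0, 10) = 70
The maximum is at x1 = 7, x2 = 3.

(7, 3)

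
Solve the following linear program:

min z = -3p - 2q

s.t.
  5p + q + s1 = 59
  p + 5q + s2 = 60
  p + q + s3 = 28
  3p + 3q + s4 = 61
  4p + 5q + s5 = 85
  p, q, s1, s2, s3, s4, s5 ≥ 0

Evaluate the objective at each vertex of the feasible region:
  z(0, 0) = 0
  z(11.8, 0) = -35.4
  z(10, 9) = -48  ←
  z(8.333, 10.33) = -45.67
  z(0, 12) = -24
The minimum is at p = 10, q = 9.

p = 10, q = 9, z = -48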